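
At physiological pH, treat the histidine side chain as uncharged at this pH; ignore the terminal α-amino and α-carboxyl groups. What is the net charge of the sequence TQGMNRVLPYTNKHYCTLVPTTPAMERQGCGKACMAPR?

+4

The side chains ionized at physiological pH are Lys/Arg (+1) and Asp/Glu (−1); with His treated as neutral, nothing else contributes.
Positive (K, R): R6, K13, R27, K32, R38 → +5.
Negative (D, E): E26 → −1.
Net charge = (+5) + (−1) = +4.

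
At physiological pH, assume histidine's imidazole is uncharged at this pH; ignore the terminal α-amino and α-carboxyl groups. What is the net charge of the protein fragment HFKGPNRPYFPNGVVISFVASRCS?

+3

The side chains ionized at physiological pH are Lys/Arg (+1) and Asp/Glu (−1); with His treated as neutral, nothing else contributes.
Positive (K, R): K3, R7, R22 → +3.
Negative (D, E): none → −0.
Net charge = (+3) + (−0) = +3.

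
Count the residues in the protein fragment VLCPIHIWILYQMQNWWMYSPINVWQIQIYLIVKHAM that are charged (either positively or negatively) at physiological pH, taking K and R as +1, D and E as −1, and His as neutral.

1

Charged side chains at pH ~7.4: K, R (positive); D, E (negative).
Matching residues: K34.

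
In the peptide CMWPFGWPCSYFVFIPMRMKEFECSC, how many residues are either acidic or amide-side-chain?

Acidic: D, E. Amide-side-chain: N, Q.
Acidic residues here: E21, E23 (2).
Amide-side-chain residues here: none (0).
The two groups share no amino acid, so total = 2 + 0 = 2.

2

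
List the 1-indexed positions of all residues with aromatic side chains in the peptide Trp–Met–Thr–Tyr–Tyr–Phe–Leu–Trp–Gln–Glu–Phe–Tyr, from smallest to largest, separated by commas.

F, W, and Y each carry an aromatic ring on the side chain.
Matching residues: Trp1, Tyr4, Tyr5, Phe6, Trp8, Phe11, Tyr12.

1, 4, 5, 6, 8, 11, 12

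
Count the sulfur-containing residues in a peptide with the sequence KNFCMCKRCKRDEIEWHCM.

6

Cysteine (C, thiol) and methionine (M, thioether) are the two sulfur-containing amino acids.
Matching residues: C4, M5, C6, C9, C18, M19.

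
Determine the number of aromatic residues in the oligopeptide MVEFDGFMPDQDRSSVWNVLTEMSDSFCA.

The aromatic amino acids are Phe (F, benzyl), Trp (W, indole), and Tyr (Y, phenol).
Matching residues: F4, F7, W17, F27.

4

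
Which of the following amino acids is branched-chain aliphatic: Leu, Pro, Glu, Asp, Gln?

Leu

The BCAAs are Val, Leu, and Ile — aliphatic side chains with a branch point.
Of the listed options, only Leu belongs to this group.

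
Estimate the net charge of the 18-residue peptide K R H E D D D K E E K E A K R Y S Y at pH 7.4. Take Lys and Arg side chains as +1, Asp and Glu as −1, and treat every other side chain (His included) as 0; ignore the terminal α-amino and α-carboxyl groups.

Positive (K, R): K1, R2, K8, K11, K14, R15 → +6.
Negative (D, E): E4, D5, D6, D7, E9, E10, E12 → −7.
Net charge = (+6) + (−7) = −1.

-1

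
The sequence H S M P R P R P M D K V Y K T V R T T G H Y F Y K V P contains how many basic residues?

K, R, and H are the three residues with basic side chains (ε-amine, guanidinium, and imidazole respectively).
Matching residues: H1, R5, R7, K11, K14, R17, H21, K25.

8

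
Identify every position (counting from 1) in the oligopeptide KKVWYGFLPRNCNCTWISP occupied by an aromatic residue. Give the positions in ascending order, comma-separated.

Matching residues: W4, Y5, F7, W16.

4, 5, 7, 16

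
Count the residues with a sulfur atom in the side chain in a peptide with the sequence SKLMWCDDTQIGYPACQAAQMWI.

4

The sulfur-bearing residues are cysteine (–SH) and methionine (–S–CH₃).
Matching residues: M4, C6, C16, M21.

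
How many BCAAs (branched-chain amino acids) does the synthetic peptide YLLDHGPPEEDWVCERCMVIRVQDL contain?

7

Valine (V), leucine (L), and isoleucine (I) are the branched-chain amino acids.
Matching residues: L2, L3, V13, V19, I20, V22, L25.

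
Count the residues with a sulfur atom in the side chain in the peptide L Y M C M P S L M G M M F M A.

7

Cysteine (C, thiol) and methionine (M, thioether) are the two sulfur-containing amino acids.
Matching residues: M3, C4, M5, M9, M11, M12, M14.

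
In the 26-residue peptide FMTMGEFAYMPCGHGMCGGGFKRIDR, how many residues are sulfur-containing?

The sulfur-bearing residues are cysteine (–SH) and methionine (–S–CH₃).
Matching residues: M2, M4, M10, C12, M16, C17.

6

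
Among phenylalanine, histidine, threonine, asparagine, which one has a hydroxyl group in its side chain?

Serine (S), threonine (T), and tyrosine (Y) each carry a hydroxyl group on the side chain.
Of the listed options, only threonine belongs to this group.

threonine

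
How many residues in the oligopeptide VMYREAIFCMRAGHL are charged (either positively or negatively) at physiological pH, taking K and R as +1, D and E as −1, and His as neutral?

3

Charged side chains at pH ~7.4: K, R (positive); D, E (negative).
Matching residues: R4, E5, R11.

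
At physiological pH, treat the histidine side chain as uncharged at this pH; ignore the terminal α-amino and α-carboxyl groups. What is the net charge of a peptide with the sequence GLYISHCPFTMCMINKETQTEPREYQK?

At pH ~7.4 the Lys and Arg side chains are protonated (+1), the Asp and Glu side chains are deprotonated (−1), and with His taken as neutral all other side chains carry no charge.
Positive (K, R): K16, R23, K27 → +3.
Negative (D, E): E17, E21, E24 → −3.
Net charge = (+3) + (−3) = 0.

0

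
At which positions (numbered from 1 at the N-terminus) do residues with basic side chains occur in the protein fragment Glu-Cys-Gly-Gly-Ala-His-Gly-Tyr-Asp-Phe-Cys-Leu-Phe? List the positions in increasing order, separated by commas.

6

K, R, and H are the three residues with basic side chains (ε-amine, guanidinium, and imidazole respectively).
Matching residues: His6.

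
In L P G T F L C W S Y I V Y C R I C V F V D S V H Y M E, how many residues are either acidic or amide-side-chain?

2

Acidic: D, E. Amide-side-chain: N, Q.
Acidic residues here: D21, E27 (2).
Amide-side-chain residues here: none (0).
The two groups share no amino acid, so total = 2 + 0 = 2.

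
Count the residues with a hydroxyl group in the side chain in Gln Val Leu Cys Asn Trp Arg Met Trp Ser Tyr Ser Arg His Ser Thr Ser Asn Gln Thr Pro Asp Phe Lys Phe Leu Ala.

S, T, and Y are the three residues with a side-chain hydroxyl.
Matching residues: Ser10, Tyr11, Ser12, Ser15, Thr16, Ser17, Thr20.

7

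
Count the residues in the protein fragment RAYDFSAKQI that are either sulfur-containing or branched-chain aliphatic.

Sulfur-containing: C, M. Branched-chain aliphatic: I, L, V.
Sulfur-containing residues here: none (0).
Branched-chain aliphatic residues here: I10 (1).
The two groups share no amino acid, so total = 0 + 1 = 1.

1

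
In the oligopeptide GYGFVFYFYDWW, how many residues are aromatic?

8

F, W, and Y each carry an aromatic ring on the side chain.
Matching residues: Y2, F4, F6, Y7, F8, Y9, W11, W12.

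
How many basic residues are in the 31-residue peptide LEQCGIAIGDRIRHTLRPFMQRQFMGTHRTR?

8

The basic amino acids are Lys (K), Arg (R), and His (H).
Matching residues: R11, R13, H14, R17, R22, H28, R29, R31.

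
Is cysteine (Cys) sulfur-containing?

Yes

Only Cys (C) and Met (M) have a sulfur atom in the side chain.
Cysteine is in this group.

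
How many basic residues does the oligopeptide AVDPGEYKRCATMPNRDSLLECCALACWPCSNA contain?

3

The basic amino acids are Lys (K), Arg (R), and His (H).
Matching residues: K8, R9, R16.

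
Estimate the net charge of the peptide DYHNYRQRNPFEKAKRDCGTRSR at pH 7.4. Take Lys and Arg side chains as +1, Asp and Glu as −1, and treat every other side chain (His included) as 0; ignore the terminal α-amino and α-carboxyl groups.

Positive (K, R): R6, R8, K13, K15, R16, R21, R23 → +7.
Negative (D, E): D1, E12, D17 → −3.
Net charge = (+7) + (−3) = +4.

+4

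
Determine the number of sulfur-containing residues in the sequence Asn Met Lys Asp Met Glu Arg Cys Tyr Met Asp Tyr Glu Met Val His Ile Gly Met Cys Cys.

The sulfur-bearing residues are cysteine (–SH) and methionine (–S–CH₃).
Matching residues: Met2, Met5, Cys8, Met10, Met14, Met19, Cys20, Cys21.

8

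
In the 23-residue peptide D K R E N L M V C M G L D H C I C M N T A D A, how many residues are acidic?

4

Only D (aspartate) and E (glutamate) carry a side-chain carboxylic acid.
Matching residues: D1, E4, D13, D22.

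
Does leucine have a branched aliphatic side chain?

Yes

Valine (V), leucine (L), and isoleucine (I) are the branched-chain amino acids.
Leucine is in this group.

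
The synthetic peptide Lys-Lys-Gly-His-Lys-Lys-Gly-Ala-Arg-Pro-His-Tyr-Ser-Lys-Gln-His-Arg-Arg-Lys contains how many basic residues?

12

The basic amino acids are Lys (K), Arg (R), and His (H).
Matching residues: Lys1, Lys2, His4, Lys5, Lys6, Arg9, His11, Lys14, His16, Arg17, Arg18, Lys19.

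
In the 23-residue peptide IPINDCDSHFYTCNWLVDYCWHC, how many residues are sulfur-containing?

Cysteine (C, thiol) and methionine (M, thioether) are the two sulfur-containing amino acids.
Matching residues: C6, C13, C20, C23.

4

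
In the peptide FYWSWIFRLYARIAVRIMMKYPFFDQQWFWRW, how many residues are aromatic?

The aromatic amino acids are Phe (F, benzyl), Trp (W, indole), and Tyr (Y, phenol).
Matching residues: F1, Y2, W3, W5, F7, Y10, Y21, F23, F24, W28, F29, W30, W32.

13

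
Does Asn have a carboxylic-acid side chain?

The acidic residues are Asp (D) and Glu (E), whose side chains end in a carboxylate group.
Asparagine is not in this group.

No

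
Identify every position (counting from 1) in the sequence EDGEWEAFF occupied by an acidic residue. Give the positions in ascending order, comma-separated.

The acidic residues are Asp (D) and Glu (E), whose side chains end in a carboxylate group.
Matching residues: E1, D2, E4, E6.

1, 2, 4, 6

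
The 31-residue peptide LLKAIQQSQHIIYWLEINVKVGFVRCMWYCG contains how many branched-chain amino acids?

V, L, and I make up the branched-chain aliphatic group.
Matching residues: L1, L2, I5, I11, I12, L15, I17, V19, V21, V24.

10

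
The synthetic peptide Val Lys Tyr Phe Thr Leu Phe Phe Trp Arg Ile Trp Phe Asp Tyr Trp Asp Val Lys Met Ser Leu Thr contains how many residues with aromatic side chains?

Phenylalanine (F), tryptophan (W), and tyrosine (Y) have aromatic ring side chains.
Matching residues: Tyr3, Phe4, Phe7, Phe8, Trp9, Trp12, Phe13, Tyr15, Trp16.

9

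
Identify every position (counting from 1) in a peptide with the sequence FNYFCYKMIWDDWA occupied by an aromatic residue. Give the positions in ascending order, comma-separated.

1, 3, 4, 6, 10, 13

Matching residues: F1, Y3, F4, Y6, W10, W13.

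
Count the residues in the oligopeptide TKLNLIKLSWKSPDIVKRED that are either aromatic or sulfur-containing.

Aromatic: F, W, Y. Sulfur-containing: C, M.
Aromatic residues here: W10 (1).
Sulfur-containing residues here: none (0).
The two groups share no amino acid, so total = 1 + 0 = 1.

1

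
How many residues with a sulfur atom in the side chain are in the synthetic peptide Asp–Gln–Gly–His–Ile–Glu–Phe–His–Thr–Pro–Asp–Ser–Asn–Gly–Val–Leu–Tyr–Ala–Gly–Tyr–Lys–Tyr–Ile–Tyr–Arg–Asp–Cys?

1

Only Cys (C) and Met (M) have a sulfur atom in the side chain.
Matching residues: Cys27.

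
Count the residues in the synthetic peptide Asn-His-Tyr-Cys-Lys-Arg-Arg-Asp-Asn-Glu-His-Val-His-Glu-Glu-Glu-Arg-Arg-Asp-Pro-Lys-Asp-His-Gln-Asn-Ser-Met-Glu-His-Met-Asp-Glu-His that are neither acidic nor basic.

Acidic: D, E. Basic: K, R, H. All other residues are neither.
Matching residues: Asn1, Tyr3, Cys4, Asn9, Val12, Pro20, Gln24, Asn25, Ser26, Met27, Met30.

11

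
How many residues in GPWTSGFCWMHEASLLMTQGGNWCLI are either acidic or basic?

2

Acidic: D, E. Basic: H, K, R.
Acidic residues here: E12 (1).
Basic residues here: H11 (1).
The two groups share no amino acid, so total = 1 + 1 = 2.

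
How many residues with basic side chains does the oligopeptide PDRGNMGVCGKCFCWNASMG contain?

K, R, and H are the three residues with basic side chains (ε-amine, guanidinium, and imidazole respectively).
Matching residues: R3, K11.

2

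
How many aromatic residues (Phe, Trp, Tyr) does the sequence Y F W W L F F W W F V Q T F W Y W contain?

13

Matching residues: Y1, F2, W3, W4, F6, F7, W8, W9, F10, F14, W15, Y16, W17.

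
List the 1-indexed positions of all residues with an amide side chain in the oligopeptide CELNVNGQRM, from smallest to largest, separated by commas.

4, 6, 8

Only N (asparagine) and Q (glutamine) carry a side-chain carboxamide.
Matching residues: N4, N6, Q8.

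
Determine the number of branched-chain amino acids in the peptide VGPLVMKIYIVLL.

8

Valine (V), leucine (L), and isoleucine (I) are the branched-chain amino acids.
Matching residues: V1, L4, V5, I8, I10, V11, L12, L13.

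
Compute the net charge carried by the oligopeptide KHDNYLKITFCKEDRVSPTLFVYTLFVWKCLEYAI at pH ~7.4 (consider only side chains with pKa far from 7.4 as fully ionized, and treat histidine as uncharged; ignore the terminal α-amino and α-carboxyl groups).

+1

Near pH 7.4, K and R contribute +1 each, D and E contribute −1 each, and every other side chain (His included, as stated) is uncharged.
Positive (K, R): K1, K7, K12, R15, K29 → +5.
Negative (D, E): D3, E13, D14, E32 → −4.
Net charge = (+5) + (−4) = +1.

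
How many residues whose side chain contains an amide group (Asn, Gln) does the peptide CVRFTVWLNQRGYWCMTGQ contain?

3

Matching residues: N9, Q10, Q19.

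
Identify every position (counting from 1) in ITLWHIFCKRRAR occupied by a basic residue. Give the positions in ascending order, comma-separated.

5, 9, 10, 11, 13

Matching residues: H5, K9, R10, R11, R13.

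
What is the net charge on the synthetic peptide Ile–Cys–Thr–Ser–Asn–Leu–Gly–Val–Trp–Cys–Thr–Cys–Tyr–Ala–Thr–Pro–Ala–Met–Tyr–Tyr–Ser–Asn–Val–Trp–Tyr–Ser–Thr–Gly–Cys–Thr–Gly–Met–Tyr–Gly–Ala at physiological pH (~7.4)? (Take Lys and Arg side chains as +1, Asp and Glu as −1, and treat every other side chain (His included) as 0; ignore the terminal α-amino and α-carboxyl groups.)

0

Positive (K, R): none → +0.
Negative (D, E): none → −0.
Net charge = (+0) + (−0) = 0.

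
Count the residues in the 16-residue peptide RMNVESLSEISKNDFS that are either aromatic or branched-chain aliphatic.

Aromatic: F, W, Y. Branched-chain aliphatic: I, L, V.
Aromatic residues here: F15 (1).
Branched-chain aliphatic residues here: V4, L7, I10 (3).
The two groups share no amino acid, so total = 1 + 3 = 4.

4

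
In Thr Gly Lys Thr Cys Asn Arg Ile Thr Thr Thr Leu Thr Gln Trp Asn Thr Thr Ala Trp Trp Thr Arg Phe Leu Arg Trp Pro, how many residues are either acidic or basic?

4

Acidic: D, E. Basic: H, K, R.
Acidic residues here: none (0).
Basic residues here: Lys3, Arg7, Arg23, Arg26 (4).
The two groups share no amino acid, so total = 0 + 4 = 4.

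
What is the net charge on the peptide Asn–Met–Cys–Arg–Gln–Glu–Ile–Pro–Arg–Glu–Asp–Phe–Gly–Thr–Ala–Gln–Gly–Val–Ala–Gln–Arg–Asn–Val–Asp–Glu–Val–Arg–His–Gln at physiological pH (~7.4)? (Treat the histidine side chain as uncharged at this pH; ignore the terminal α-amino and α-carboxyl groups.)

The side chains ionized at physiological pH are Lys/Arg (+1) and Asp/Glu (−1); with His treated as neutral, nothing else contributes.
Positive (K, R): Arg4, Arg9, Arg21, Arg27 → +4.
Negative (D, E): Glu6, Glu10, Asp11, Asp24, Glu25 → −5.
Net charge = (+4) + (−5) = −1.

-1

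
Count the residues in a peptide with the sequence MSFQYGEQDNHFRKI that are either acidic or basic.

Acidic: D, E. Basic: H, K, R.
Acidic residues here: E7, D9 (2).
Basic residues here: H11, R13, K14 (3).
The two groups share no amino acid, so total = 2 + 3 = 5.

5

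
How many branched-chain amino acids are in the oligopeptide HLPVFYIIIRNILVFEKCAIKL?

10

The BCAAs are Val, Leu, and Ile — aliphatic side chains with a branch point.
Matching residues: L2, V4, I7, I8, I9, I12, L13, V14, I20, L22.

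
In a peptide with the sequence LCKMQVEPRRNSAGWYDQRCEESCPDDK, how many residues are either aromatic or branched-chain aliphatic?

Aromatic: F, W, Y. Branched-chain aliphatic: I, L, V.
Aromatic residues here: W15, Y16 (2).
Branched-chain aliphatic residues here: L1, V6 (2).
The two groups share no amino acid, so total = 2 + 2 = 4.

4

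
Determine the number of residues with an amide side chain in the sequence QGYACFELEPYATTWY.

Asparagine (N) and glutamine (Q) have uncharged amide side chains.
Matching residues: Q1.

1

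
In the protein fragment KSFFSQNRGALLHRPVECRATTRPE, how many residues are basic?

The basic amino acids are Lys (K), Arg (R), and His (H).
Matching residues: K1, R8, H13, R14, R19, R23.

6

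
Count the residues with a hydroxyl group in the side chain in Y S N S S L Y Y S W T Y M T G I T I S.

The –OH-bearing residues are Ser, Thr (aliphatic alcohols), and Tyr (phenol).
Matching residues: Y1, S2, S4, S5, Y7, Y8, S9, T11, Y12, T14, T17, S19.

12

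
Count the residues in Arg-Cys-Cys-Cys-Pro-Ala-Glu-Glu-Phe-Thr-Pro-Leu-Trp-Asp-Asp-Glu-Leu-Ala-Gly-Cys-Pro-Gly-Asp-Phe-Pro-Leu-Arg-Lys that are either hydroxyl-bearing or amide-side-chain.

Hydroxyl-bearing: S, T, Y. Amide-side-chain: N, Q.
Hydroxyl-bearing residues here: Thr10 (1).
Amide-side-chain residues here: none (0).
The two groups share no amino acid, so total = 1 + 0 = 1.

1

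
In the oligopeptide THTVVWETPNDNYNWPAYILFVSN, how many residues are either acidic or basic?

3

Acidic: D, E. Basic: H, K, R.
Acidic residues here: E7, D11 (2).
Basic residues here: H2 (1).
The two groups share no amino acid, so total = 2 + 1 = 3.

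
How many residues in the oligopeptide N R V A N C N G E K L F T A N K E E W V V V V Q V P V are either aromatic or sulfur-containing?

Aromatic: F, W, Y. Sulfur-containing: C, M.
Aromatic residues here: F12, W19 (2).
Sulfur-containing residues here: C6 (1).
The two groups share no amino acid, so total = 2 + 1 = 3.

3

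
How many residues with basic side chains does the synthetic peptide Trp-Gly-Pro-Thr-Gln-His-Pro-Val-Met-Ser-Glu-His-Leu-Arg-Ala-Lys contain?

4

The basic amino acids are Lys (K), Arg (R), and His (H).
Matching residues: His6, His12, Arg14, Lys16.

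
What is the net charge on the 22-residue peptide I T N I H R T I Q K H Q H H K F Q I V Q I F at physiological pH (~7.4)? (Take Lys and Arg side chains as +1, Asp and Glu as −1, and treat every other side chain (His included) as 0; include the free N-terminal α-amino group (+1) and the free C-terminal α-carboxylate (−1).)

Positive (K, R): R6, K10, K15 → +3.
Negative (D, E): none → −0.
The N-terminus (+1) and C-terminus (−1) cancel.
Net charge = (+3) + (−0) = +3.

+3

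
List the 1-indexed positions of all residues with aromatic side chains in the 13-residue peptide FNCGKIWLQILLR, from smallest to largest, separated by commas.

F, W, and Y each carry an aromatic ring on the side chain.
Matching residues: F1, W7.

1, 7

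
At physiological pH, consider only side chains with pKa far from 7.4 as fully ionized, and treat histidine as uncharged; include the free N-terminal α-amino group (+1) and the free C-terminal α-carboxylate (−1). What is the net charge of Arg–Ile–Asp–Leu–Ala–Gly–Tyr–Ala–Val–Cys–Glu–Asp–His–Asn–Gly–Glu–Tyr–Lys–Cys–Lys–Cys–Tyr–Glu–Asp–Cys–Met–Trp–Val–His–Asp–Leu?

-4

Near pH 7.4, K and R contribute +1 each, D and E contribute −1 each, and every other side chain (His included, as stated) is uncharged.
Positive (K, R): Arg1, Lys18, Lys20 → +3.
Negative (D, E): Asp3, Glu11, Asp12, Glu16, Glu23, Asp24, Asp30 → −7.
The N-terminus (+1) and C-terminus (−1) cancel.
Net charge = (+3) + (−7) = −4.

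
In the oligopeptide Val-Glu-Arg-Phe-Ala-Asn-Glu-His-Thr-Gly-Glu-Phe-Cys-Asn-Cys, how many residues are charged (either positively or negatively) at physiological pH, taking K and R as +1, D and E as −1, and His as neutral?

4

Charged side chains at pH ~7.4: K, R (positive); D, E (negative).
Matching residues: Glu2, Arg3, Glu7, Glu11.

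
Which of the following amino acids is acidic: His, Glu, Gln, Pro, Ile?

Aspartate (D) and glutamate (E) have carboxylic-acid side chains and are the acidic amino acids.
Of the listed options, only Glu belongs to this group.

Glu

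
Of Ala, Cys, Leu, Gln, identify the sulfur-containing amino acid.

Cys

Only Cys (C) and Met (M) have a sulfur atom in the side chain.
Of the listed options, only Cys belongs to this group.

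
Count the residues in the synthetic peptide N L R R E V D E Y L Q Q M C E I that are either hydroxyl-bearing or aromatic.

Hydroxyl-bearing: S, T, Y. Aromatic: F, W, Y.
Hydroxyl-bearing residues here: Y9 (1).
Aromatic residues here: Y9 (1).
Y is in both groups, so the 1 Y residue must not be double-counted.
Total = 1 + 1 − 1 = 1.

1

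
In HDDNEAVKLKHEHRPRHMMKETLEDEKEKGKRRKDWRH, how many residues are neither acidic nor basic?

Acidic: D, E. Basic: K, R, H. All other residues are neither.
Matching residues: N4, A6, V7, L9, P15, M18, M19, T22, L23, G30, W36.

11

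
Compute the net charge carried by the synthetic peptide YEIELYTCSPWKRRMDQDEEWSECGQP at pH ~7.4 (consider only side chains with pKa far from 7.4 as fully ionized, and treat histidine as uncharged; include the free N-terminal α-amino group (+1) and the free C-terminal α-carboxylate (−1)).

-4

At pH ~7.4 the Lys and Arg side chains are protonated (+1), the Asp and Glu side chains are deprotonated (−1), and with His taken as neutral all other side chains carry no charge.
Positive (K, R): K12, R13, R14 → +3.
Negative (D, E): E2, E4, D16, D18, E19, E20, E23 → −7.
The N-terminus (+1) and C-terminus (−1) cancel.
Net charge = (+3) + (−7) = −4.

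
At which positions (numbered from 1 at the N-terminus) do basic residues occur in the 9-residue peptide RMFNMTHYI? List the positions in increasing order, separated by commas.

The basic amino acids are Lys (K), Arg (R), and His (H).
Matching residues: R1, H7.

1, 7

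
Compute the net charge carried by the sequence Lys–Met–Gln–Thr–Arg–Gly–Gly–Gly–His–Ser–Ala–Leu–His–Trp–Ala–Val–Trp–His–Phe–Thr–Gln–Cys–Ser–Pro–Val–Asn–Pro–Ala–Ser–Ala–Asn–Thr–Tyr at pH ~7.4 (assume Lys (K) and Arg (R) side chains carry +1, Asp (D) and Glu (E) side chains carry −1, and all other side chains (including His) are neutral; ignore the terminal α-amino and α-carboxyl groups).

Positive (K, R): Lys1, Arg5 → +2.
Negative (D, E): none → −0.
Net charge = (+2) + (−0) = +2.

+2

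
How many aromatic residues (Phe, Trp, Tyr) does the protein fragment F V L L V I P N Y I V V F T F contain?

Matching residues: F1, Y9, F13, F15.

4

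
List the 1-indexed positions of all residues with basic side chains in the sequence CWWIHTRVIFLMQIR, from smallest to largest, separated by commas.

5, 7, 15

K, R, and H are the three residues with basic side chains (ε-amine, guanidinium, and imidazole respectively).
Matching residues: H5, R7, R15.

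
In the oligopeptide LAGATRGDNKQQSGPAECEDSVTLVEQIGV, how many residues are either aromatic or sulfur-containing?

Aromatic: F, W, Y. Sulfur-containing: C, M.
Aromatic residues here: none (0).
Sulfur-containing residues here: C18 (1).
The two groups share no amino acid, so total = 0 + 1 = 1.

1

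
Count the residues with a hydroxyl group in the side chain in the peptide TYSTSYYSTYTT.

Serine (S), threonine (T), and tyrosine (Y) each carry a hydroxyl group on the side chain.
Matching residues: T1, Y2, S3, T4, S5, Y6, Y7, S8, T9, Y10, T11, T12.

12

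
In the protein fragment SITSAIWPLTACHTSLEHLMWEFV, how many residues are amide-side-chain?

Asparagine (N) and glutamine (Q) have uncharged amide side chains.
None of the 24 residues belong to this group.

0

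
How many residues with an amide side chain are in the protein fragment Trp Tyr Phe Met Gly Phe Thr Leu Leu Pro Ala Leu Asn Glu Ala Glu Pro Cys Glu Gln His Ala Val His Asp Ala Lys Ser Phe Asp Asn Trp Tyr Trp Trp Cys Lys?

Only N (asparagine) and Q (glutamine) carry a side-chain carboxamide.
Matching residues: Asn13, Gln20, Asn31.

3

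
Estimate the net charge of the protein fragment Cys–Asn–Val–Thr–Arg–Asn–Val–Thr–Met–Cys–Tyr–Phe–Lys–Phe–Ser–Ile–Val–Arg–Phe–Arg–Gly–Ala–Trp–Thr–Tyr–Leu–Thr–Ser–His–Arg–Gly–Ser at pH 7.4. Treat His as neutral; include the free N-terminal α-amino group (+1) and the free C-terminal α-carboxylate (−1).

+5

The side chains ionized at physiological pH are Lys/Arg (+1) and Asp/Glu (−1); with His treated as neutral, nothing else contributes.
Positive (K, R): Arg5, Lys13, Arg18, Arg20, Arg30 → +5.
Negative (D, E): none → −0.
The N-terminus (+1) and C-terminus (−1) cancel.
Net charge = (+5) + (−0) = +5.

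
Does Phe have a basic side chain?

No

The basic amino acids are Lys (K), Arg (R), and His (H).
Phenylalanine is not in this group.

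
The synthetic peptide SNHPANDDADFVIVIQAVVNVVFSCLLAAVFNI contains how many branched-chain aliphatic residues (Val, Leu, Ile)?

12

Matching residues: V12, I13, V14, I15, V18, V19, V21, V22, L26, L27, V30, I33.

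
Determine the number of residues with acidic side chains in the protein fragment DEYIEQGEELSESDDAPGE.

9

The acidic residues are Asp (D) and Glu (E), whose side chains end in a carboxylate group.
Matching residues: D1, E2, E5, E8, E9, E12, D14, D15, E19.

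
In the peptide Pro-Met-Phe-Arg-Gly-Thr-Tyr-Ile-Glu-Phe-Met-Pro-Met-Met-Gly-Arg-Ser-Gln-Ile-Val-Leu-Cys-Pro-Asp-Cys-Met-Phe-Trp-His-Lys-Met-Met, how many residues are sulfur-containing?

Only Cys (C) and Met (M) have a sulfur atom in the side chain.
Matching residues: Met2, Met11, Met13, Met14, Cys22, Cys25, Met26, Met31, Met32.

9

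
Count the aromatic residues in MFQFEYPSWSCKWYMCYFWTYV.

10

F, W, and Y each carry an aromatic ring on the side chain.
Matching residues: F2, F4, Y6, W9, W13, Y14, Y17, F18, W19, Y21.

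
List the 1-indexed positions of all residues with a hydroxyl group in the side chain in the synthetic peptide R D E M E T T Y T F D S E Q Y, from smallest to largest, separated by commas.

The –OH-bearing residues are Ser, Thr (aliphatic alcohols), and Tyr (phenol).
Matching residues: T6, T7, Y8, T9, S12, Y15.

6, 7, 8, 9, 12, 15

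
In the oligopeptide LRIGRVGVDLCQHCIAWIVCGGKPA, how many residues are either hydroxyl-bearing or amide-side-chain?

Hydroxyl-bearing: S, T, Y. Amide-side-chain: N, Q.
Hydroxyl-bearing residues here: none (0).
Amide-side-chain residues here: Q12 (1).
The two groups share no amino acid, so total = 0 + 1 = 1.

1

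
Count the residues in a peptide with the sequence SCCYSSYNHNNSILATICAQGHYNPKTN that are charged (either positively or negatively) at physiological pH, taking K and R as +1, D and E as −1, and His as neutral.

Charged side chains at pH ~7.4: K, R (positive); D, E (negative).
Matching residues: K26.

1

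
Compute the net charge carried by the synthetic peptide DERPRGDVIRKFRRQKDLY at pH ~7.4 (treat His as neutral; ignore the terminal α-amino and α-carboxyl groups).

+3

At pH ~7.4 the Lys and Arg side chains are protonated (+1), the Asp and Glu side chains are deprotonated (−1), and with His taken as neutral all other side chains carry no charge.
Positive (K, R): R3, R5, R10, K11, R13, R14, K16 → +7.
Negative (D, E): D1, E2, D7, D17 → −4.
Net charge = (+7) + (−4) = +3.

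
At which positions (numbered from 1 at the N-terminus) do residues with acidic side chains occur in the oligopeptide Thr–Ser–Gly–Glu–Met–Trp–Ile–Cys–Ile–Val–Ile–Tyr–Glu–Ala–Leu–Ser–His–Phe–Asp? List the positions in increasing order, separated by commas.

4, 13, 19

Only D (aspartate) and E (glutamate) carry a side-chain carboxylic acid.
Matching residues: Glu4, Glu13, Asp19.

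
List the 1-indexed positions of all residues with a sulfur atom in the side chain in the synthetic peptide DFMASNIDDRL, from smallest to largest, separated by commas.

3

Only Cys (C) and Met (M) have a sulfur atom in the side chain.
Matching residues: M3.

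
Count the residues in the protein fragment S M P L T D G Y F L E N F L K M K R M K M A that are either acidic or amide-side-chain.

Acidic: D, E. Amide-side-chain: N, Q.
Acidic residues here: D6, E11 (2).
Amide-side-chain residues here: N12 (1).
The two groups share no amino acid, so total = 2 + 1 = 3.

3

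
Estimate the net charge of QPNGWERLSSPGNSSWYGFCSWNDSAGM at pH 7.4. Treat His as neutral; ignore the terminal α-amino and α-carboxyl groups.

-1

At pH ~7.4 the Lys and Arg side chains are protonated (+1), the Asp and Glu side chains are deprotonated (−1), and with His taken as neutral all other side chains carry no charge.
Positive (K, R): R7 → +1.
Negative (D, E): E6, D24 → −2.
Net charge = (+1) + (−2) = −1.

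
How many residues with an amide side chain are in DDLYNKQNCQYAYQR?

5

Asparagine (N) and glutamine (Q) have uncharged amide side chains.
Matching residues: N5, Q7, N8, Q10, Q14.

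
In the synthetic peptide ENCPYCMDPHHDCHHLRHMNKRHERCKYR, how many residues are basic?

Lysine (K), arginine (R), and histidine (H) have basic, nitrogen-containing side chains.
Matching residues: H10, H11, H14, H15, R17, H18, K21, R22, H23, R25, K27, R29.

12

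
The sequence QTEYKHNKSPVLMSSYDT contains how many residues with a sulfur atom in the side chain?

1

Only Cys (C) and Met (M) have a sulfur atom in the side chain.
Matching residues: M13.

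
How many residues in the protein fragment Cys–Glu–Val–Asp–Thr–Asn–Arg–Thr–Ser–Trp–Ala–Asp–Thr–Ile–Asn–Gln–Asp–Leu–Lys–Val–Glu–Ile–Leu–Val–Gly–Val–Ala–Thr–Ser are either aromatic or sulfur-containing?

Aromatic: F, W, Y. Sulfur-containing: C, M.
Aromatic residues here: Trp10 (1).
Sulfur-containing residues here: Cys1 (1).
The two groups share no amino acid, so total = 1 + 1 = 2.

2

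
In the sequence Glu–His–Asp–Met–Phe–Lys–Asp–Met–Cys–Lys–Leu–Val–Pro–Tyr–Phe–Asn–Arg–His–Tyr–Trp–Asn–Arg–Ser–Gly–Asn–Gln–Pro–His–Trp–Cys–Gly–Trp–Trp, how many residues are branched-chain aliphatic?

V, L, and I make up the branched-chain aliphatic group.
Matching residues: Leu11, Val12.

2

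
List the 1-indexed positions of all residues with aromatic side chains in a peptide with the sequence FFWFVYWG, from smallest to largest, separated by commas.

1, 2, 3, 4, 6, 7

F, W, and Y each carry an aromatic ring on the side chain.
Matching residues: F1, F2, W3, F4, Y6, W7.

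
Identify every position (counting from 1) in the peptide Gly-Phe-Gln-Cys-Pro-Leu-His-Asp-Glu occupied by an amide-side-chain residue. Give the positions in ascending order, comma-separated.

The amide-side-chain residues are Asn (N) and Gln (Q).
Matching residues: Gln3.

3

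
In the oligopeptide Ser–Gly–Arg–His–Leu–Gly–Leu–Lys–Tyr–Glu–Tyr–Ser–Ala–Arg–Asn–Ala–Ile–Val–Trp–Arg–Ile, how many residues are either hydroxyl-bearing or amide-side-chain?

Hydroxyl-bearing: S, T, Y. Amide-side-chain: N, Q.
Hydroxyl-bearing residues here: Ser1, Tyr9, Tyr11, Ser12 (4).
Amide-side-chain residues here: Asn15 (1).
The two groups share no amino acid, so total = 4 + 1 = 5.

5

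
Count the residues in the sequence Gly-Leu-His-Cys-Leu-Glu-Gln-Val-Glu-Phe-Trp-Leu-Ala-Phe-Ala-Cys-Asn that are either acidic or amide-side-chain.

4

Acidic: D, E. Amide-side-chain: N, Q.
Acidic residues here: Glu6, Glu9 (2).
Amide-side-chain residues here: Gln7, Asn17 (2).
The two groups share no amino acid, so total = 2 + 2 = 4.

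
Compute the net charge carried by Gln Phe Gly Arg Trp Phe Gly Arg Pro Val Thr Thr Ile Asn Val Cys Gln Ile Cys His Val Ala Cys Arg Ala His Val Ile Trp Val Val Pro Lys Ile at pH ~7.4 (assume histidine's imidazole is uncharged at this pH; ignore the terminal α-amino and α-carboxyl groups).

The side chains ionized at physiological pH are Lys/Arg (+1) and Asp/Glu (−1); with His treated as neutral, nothing else contributes.
Positive (K, R): Arg4, Arg8, Arg24, Lys33 → +4.
Negative (D, E): none → −0.
Net charge = (+4) + (−0) = +4.

+4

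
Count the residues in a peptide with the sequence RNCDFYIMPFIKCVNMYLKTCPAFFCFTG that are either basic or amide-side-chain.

Basic: H, K, R. Amide-side-chain: N, Q.
Basic residues here: R1, K12, K19 (3).
Amide-side-chain residues here: N2, N15 (2).
The two groups share no amino acid, so total = 3 + 2 = 5.

5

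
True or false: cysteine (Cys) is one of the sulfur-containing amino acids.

Only Cys (C) and Met (M) have a sulfur atom in the side chain.
Cysteine is in this group.

True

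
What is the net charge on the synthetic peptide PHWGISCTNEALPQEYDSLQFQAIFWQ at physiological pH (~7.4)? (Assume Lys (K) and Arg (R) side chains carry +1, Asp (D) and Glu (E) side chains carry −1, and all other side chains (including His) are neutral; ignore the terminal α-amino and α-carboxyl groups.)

-3

Positive (K, R): none → +0.
Negative (D, E): E10, E15, D17 → −3.
Net charge = (+0) + (−3) = −3.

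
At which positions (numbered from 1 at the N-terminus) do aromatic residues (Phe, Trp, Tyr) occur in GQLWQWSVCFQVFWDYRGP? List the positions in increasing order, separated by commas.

4, 6, 10, 13, 14, 16

Matching residues: W4, W6, F10, F13, W14, Y16.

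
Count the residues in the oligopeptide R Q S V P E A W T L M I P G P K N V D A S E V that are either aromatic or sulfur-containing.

Aromatic: F, W, Y. Sulfur-containing: C, M.
Aromatic residues here: W8 (1).
Sulfur-containing residues here: M11 (1).
The two groups share no amino acid, so total = 1 + 1 = 2.

2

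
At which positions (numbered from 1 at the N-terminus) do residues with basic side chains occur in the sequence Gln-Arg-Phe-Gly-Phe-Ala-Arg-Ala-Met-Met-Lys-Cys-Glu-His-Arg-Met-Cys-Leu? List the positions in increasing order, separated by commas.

2, 7, 11, 14, 15

K, R, and H are the three residues with basic side chains (ε-amine, guanidinium, and imidazole respectively).
Matching residues: Arg2, Arg7, Lys11, His14, Arg15.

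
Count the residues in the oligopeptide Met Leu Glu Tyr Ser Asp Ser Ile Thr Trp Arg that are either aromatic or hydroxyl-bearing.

Aromatic: F, W, Y. Hydroxyl-bearing: S, T, Y.
Aromatic residues here: Tyr4, Trp10 (2).
Hydroxyl-bearing residues here: Tyr4, Ser5, Ser7, Thr9 (4).
Y is in both groups, so the 1 Y residue must not be double-counted.
Total = 2 + 4 − 1 = 5.

5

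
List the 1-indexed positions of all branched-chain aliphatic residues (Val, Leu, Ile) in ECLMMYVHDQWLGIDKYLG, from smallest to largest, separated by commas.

3, 7, 12, 14, 18

Matching residues: L3, V7, L12, I14, L18.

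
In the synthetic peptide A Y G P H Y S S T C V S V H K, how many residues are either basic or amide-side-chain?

3

Basic: H, K, R. Amide-side-chain: N, Q.
Basic residues here: H5, H14, K15 (3).
Amide-side-chain residues here: none (0).
The two groups share no amino acid, so total = 3 + 0 = 3.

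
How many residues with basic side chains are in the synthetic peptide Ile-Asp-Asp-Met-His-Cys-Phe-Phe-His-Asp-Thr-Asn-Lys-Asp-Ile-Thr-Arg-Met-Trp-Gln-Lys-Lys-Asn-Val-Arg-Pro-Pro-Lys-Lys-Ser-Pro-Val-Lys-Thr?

The basic amino acids are Lys (K), Arg (R), and His (H).
Matching residues: His5, His9, Lys13, Arg17, Lys21, Lys22, Arg25, Lys28, Lys29, Lys33.

10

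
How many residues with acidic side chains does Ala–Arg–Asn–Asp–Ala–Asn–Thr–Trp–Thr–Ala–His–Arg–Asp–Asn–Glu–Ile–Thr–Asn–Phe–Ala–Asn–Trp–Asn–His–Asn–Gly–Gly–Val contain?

3

Only D (aspartate) and E (glutamate) carry a side-chain carboxylic acid.
Matching residues: Asp4, Asp13, Glu15.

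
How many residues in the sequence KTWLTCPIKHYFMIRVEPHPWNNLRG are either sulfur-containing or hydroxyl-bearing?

Sulfur-containing: C, M. Hydroxyl-bearing: S, T, Y.
Sulfur-containing residues here: C6, M13 (2).
Hydroxyl-bearing residues here: T2, T5, Y11 (3).
The two groups share no amino acid, so total = 2 + 3 = 5.

5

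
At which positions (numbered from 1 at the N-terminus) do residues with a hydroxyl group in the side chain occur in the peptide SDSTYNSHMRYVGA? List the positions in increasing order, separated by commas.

1, 3, 4, 5, 7, 11

S, T, and Y are the three residues with a side-chain hydroxyl.
Matching residues: S1, S3, T4, Y5, S7, Y11.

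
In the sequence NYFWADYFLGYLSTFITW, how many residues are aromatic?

8

Phenylalanine (F), tryptophan (W), and tyrosine (Y) have aromatic ring side chains.
Matching residues: Y2, F3, W4, Y7, F8, Y11, F15, W18.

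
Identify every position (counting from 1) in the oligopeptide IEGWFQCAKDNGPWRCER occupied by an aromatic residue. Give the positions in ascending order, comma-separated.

4, 5, 14

The aromatic amino acids are Phe (F, benzyl), Trp (W, indole), and Tyr (Y, phenol).
Matching residues: W4, F5, W14.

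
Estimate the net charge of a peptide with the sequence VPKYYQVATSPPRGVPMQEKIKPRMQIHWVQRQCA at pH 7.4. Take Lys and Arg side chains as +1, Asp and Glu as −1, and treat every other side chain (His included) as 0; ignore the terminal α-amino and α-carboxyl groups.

+5

Positive (K, R): K3, R13, K20, K22, R24, R32 → +6.
Negative (D, E): E19 → −1.
Net charge = (+6) + (−1) = +5.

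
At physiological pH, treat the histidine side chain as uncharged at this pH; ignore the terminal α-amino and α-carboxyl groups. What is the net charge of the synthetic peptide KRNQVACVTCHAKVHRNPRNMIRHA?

At pH ~7.4 the Lys and Arg side chains are protonated (+1), the Asp and Glu side chains are deprotonated (−1), and with His taken as neutral all other side chains carry no charge.
Positive (K, R): K1, R2, K13, R16, R19, R23 → +6.
Negative (D, E): none → −0.
Net charge = (+6) + (−0) = +6.

+6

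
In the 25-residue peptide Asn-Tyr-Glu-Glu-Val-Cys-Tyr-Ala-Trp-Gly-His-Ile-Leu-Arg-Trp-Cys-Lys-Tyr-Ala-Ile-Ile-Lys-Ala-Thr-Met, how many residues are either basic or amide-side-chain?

5

Basic: H, K, R. Amide-side-chain: N, Q.
Basic residues here: His11, Arg14, Lys17, Lys22 (4).
Amide-side-chain residues here: Asn1 (1).
The two groups share no amino acid, so total = 4 + 1 = 5.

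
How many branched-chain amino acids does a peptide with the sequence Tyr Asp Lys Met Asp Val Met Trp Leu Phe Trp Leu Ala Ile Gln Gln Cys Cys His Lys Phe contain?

V, L, and I make up the branched-chain aliphatic group.
Matching residues: Val6, Leu9, Leu12, Ile14.

4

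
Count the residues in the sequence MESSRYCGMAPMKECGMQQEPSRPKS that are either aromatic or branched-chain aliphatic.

1

Aromatic: F, W, Y. Branched-chain aliphatic: I, L, V.
Aromatic residues here: Y6 (1).
Branched-chain aliphatic residues here: none (0).
The two groups share no amino acid, so total = 1 + 0 = 1.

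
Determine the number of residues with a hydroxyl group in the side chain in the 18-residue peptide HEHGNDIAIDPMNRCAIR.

0

Serine (S), threonine (T), and tyrosine (Y) each carry a hydroxyl group on the side chain.
None of the 18 residues belong to this group.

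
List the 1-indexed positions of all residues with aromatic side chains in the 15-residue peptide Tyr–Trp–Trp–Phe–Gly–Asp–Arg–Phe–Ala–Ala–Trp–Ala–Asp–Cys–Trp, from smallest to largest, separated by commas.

1, 2, 3, 4, 8, 11, 15

Phenylalanine (F), tryptophan (W), and tyrosine (Y) have aromatic ring side chains.
Matching residues: Tyr1, Trp2, Trp3, Phe4, Phe8, Trp11, Trp15.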